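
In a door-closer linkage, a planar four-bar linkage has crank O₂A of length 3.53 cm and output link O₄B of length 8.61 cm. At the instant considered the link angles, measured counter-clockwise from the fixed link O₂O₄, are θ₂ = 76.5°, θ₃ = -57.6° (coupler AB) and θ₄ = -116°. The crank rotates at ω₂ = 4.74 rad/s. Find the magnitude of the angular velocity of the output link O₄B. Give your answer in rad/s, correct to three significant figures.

1.64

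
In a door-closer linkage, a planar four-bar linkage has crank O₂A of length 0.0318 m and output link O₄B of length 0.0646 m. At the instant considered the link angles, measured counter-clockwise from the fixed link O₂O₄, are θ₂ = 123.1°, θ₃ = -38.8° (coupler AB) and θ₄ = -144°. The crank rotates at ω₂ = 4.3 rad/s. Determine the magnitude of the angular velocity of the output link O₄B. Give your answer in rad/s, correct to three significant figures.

0.681

ω₂ = 4.3 rad/s
Differentiating the loop-closure r₂e^{iθ₂}+r₃e^{iθ₃}=r₁+r₄e^{iθ₄} gives r₂ω₂e^{iθ₂}+r₃ω₃e^{iθ₃}=r₄ω₄e^{iθ₄}.
Eliminating the other unknown: ω₄ = r₂ω₂ sin(θ₂−θ₃) / [r₄ sin(θ₄−θ₃)].
Numerator sine = +0.31068; denominator sine = -0.96502.
Result = 0.0318·4.3·(+0.31068) / (0.0646·(-0.96502)) = -0.68145 rad/s; magnitude 0.68145 rad/s.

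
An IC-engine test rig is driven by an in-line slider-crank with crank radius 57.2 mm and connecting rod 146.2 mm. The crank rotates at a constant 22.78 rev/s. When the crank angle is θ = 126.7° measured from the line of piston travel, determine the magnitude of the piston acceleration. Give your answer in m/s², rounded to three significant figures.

ω = 2π·22.8 = 143.1 rad/s
x(θ) = r cosθ + √(L² − r² sin²θ); with ω constant, a = ω²·d²x/dθ².
d²x/dθ² = −r cosθ − r²(cos2θ)/√u − r⁴ sin²2θ/(4u^{3/2}),  u = L² − r² sin²θ = 0.0192712 m².
Substituting r = 0.0572 m, L = 0.1462 m, θ = 126.7°: d²x/dθ² = +0.039999 m.
a = ω²·d²x/dθ² = (143.1)²·(+0.039999) = +819.43 m/s²;  |a| = 819.43 m/s².

819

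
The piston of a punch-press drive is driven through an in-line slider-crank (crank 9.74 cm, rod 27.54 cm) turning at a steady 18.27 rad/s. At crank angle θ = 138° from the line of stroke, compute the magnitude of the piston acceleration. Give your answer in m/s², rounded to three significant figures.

ω = 18.27 rad/s
x(θ) = r cosθ + √(L² − r² sin²θ); with ω constant, a = ω²·d²x/dθ².
d²x/dθ² = −r cosθ − r²(cos2θ)/√u − r⁴ sin²2θ/(4u^{3/2}),  u = L² − r² sin²θ = 0.0715976 m².
Substituting r = 0.0974 m, L = 0.2754 m, θ = 138°: d²x/dθ² = +0.067515 m.
a = ω²·d²x/dθ² = (18.27)²·(+0.067515) = +22.536 m/s²;  |a| = 22.536 m/s².

22.5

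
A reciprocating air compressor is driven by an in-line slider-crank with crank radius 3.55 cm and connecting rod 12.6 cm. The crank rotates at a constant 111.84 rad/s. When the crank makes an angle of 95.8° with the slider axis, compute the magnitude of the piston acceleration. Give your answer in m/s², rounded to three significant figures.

ω = 111.8 rad/s
x(θ) = r cosθ + √(L² − r² sin²θ); with ω constant, a = ω²·d²x/dθ².
d²x/dθ² = −r cosθ − r²(cos2θ)/√u − r⁴ sin²2θ/(4u^{3/2}),  u = L² − r² sin²θ = 0.0146286 m².
Substituting r = 0.0355 m, L = 0.126 m, θ = 95.8°: d²x/dθ² = +0.013785 m.
a = ω²·d²x/dθ² = (111.8)²·(+0.013785) = +172.43 m/s²;  |a| = 172.43 m/s².

172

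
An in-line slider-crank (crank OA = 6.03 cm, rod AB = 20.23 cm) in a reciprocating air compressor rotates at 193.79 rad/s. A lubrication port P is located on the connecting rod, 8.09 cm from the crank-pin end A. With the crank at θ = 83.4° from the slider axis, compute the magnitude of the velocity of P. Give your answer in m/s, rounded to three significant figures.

ω = 193.8 rad/s.  Crank-pin speed |V_A| = rω = 11.686 m/s, perpendicular to OA.
Rod angle: sinφ = −(r/L) sinθ ⇒ φ = -17.223°; ω_rod = −rω cosθ/√(L²−r²sin²θ) = -6.9509 rad/s.
V_P = V_A + ω_rod × AP, with AP = 0.0809 m along the rod.
Components: V_Px = −rω sinθ − a·ω_rod·sinφ = -11.775 m/s;  V_Py = rω cosθ + a·ω_rod·cosφ = +0.80599 m/s.
|V_P| = √(V_Px² + V_Py²) = 11.802 m/s.

11.8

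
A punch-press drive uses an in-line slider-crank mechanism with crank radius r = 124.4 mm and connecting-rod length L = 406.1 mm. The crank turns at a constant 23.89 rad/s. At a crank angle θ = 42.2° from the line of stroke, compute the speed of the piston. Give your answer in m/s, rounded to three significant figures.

ω = 23.89 rad/s
For an in-line slider-crank, x = r cosθ + √(L² − r² sin²θ), so v = −rω sinθ·[1 + r cosθ/√(L² − r² sin²θ)].
With r = 0.1244 m, L = 0.4061 m, θ = 42.2°: √(L² − r² sin²θ) = 0.39741 m.
v = −0.1244·23.89·0.67172·[1 + 0.1244·0.74080/0.39741] = -2.4592 m/s.
|v| = 2.4592 m/s.

2.46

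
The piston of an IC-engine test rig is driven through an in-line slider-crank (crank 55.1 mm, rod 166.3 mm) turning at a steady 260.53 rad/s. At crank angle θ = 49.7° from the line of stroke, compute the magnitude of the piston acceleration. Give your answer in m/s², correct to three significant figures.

ω = 260.5 rad/s
x(θ) = r cosθ + √(L² − r² sin²θ); with ω constant, a = ω²·d²x/dθ².
d²x/dθ² = −r cosθ − r²(cos2θ)/√u − r⁴ sin²2θ/(4u^{3/2}),  u = L² − r² sin²θ = 0.0258898 m².
Substituting r = 0.0551 m, L = 0.1663 m, θ = 49.7°: d²x/dθ² = -0.033095 m.
a = ω²·d²x/dθ² = (260.5)²·(-0.033095) = -2246.3 m/s²;  |a| = 2246.3 m/s².

2250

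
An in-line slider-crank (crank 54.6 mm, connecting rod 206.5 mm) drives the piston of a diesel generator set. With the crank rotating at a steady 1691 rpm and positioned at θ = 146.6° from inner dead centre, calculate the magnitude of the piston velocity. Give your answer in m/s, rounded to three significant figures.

4.13

ω = 2π·1691/60 = 177.1 rad/s
For an in-line slider-crank, x = r cosθ + √(L² − r² sin²θ), so v = −rω sinθ·[1 + r cosθ/√(L² − r² sin²θ)].
With r = 0.0546 m, L = 0.2065 m, θ = 146.6°: √(L² − r² sin²θ) = 0.2043 m.
v = −0.0546·177.1·0.55048·[1 + 0.0546·-0.83485/0.2043] = -4.1349 m/s.
|v| = 4.1349 m/s.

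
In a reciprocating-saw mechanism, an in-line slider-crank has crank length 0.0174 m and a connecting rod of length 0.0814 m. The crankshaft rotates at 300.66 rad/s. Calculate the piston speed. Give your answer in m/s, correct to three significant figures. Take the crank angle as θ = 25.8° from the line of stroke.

ω = 300.7 rad/s
For an in-line slider-crank, x = r cosθ + √(L² − r² sin²θ), so v = −rω sinθ·[1 + r cosθ/√(L² − r² sin²θ)].
With r = 0.0174 m, L = 0.0814 m, θ = 25.8°: √(L² − r² sin²θ) = 0.081047 m.
v = −0.0174·300.7·0.43523·[1 + 0.0174·0.90032/0.081047] = -2.717 m/s.
|v| = 2.717 m/s.

2.72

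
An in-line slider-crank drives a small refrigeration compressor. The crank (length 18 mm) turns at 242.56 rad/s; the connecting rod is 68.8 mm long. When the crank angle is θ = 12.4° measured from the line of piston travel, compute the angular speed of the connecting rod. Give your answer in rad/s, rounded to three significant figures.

ω = 242.6 rad/s
The rod makes angle φ with the slider axis where L sinφ = r sinθ; differentiating, L cosφ·φ̇ = r ω cosθ.
L cosφ = √(L² − r² sin²θ) = 0.068691 m.
|ω_rod| = r ω |cosθ| / √(L² − r² sin²θ) = 0.018·242.6·0.97667/0.068691 = 62.078 rad/s.

62.1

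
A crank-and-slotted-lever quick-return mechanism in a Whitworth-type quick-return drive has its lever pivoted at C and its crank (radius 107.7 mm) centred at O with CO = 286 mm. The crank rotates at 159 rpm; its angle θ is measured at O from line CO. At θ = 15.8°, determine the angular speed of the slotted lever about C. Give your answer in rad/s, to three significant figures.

ω = 16.65 rad/s (from 159 rpm).
Crank pin A relative to C: A = (d + r cosθ, r sinθ); lever angle φ = atan2(r sinθ, d + r cosθ).
Differentiating tanφ: φ̇ = rω(d cosθ + r)/(d² + r² + 2dr cosθ).
d² + r² + 2dr cosθ = |CA|² = 0.152672 m²;  d cosθ + r = +0.38289 m.
|ω_lever| = |0.1077·16.65·+0.38289| / 0.152672 = 4.4974 rad/s.

4.50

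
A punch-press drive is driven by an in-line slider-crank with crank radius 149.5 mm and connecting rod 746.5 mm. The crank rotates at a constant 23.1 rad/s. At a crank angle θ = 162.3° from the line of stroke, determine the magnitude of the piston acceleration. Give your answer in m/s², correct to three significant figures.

ω = 23.1 rad/s
x(θ) = r cosθ + √(L² − r² sin²θ); with ω constant, a = ω²·d²x/dθ².
d²x/dθ² = −r cosθ − r²(cos2θ)/√u − r⁴ sin²2θ/(4u^{3/2}),  u = L² − r² sin²θ = 0.555196 m².
Substituting r = 0.1495 m, L = 0.7465 m, θ = 162.3°: d²x/dθ² = +0.11787 m.
a = ω²·d²x/dθ² = (23.1)²·(+0.11787) = +62.897 m/s²;  |a| = 62.897 m/s².

62.9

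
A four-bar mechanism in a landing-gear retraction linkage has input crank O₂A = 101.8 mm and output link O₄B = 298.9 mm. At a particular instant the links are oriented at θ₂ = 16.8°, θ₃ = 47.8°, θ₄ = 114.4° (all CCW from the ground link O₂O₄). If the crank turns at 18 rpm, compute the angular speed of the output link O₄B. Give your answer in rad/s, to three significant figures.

ω₂ = 1.885 rad/s (from 18 rpm).
Differentiating the loop-closure r₂e^{iθ₂}+r₃e^{iθ₃}=r₁+r₄e^{iθ₄} gives r₂ω₂e^{iθ₂}+r₃ω₃e^{iθ₃}=r₄ω₄e^{iθ₄}.
Eliminating the other unknown: ω₄ = r₂ω₂ sin(θ₂−θ₃) / [r₄ sin(θ₄−θ₃)].
Numerator sine = -0.51504; denominator sine = +0.91775.
Result = 0.1018·1.885·(-0.51504) / (0.2989·(+0.91775)) = -0.36028 rad/s; magnitude 0.36028 rad/s.

0.360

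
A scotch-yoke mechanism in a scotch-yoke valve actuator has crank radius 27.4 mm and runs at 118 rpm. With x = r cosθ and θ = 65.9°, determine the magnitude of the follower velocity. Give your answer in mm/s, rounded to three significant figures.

ω = 12.36 rad/s (from 118 rpm).
x = r cosθ ⇒ ẋ = −rω sinθ.
|v| = rω|sinθ| = 0.0274·12.36·|sin 65.9°| = 0.30907 m/s = 309.07 mm/s.

309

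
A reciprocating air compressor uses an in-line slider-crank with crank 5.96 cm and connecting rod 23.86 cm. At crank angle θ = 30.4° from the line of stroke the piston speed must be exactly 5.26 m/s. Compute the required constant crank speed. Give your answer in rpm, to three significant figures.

1370

For an in-line slider-crank, |v_piston| = rω|sinθ|·[1 + r cosθ/√(L² − r² sin²θ)].
With r = 0.0596 m, L = 0.2386 m, θ = 30.4°: the bracketed kinematic factor |dx/dθ| = 0.03671 m.
ω = v/|dx/dθ| = 5.26/0.03671 = 143.29 rad/s.
N = 60ω/(2π) = 1368.3 rpm.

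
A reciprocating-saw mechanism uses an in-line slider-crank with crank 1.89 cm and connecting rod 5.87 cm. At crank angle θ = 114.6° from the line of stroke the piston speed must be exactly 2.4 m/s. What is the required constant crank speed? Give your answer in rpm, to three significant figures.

1550

For an in-line slider-crank, |v_piston| = rω|sinθ|·[1 + r cosθ/√(L² − r² sin²θ)].
With r = 0.0189 m, L = 0.0587 m, θ = 114.6°: the bracketed kinematic factor |dx/dθ| = 0.014776 m.
ω = v/|dx/dθ| = 2.4/0.014776 = 162.43 rad/s.
N = 60ω/(2π) = 1551.1 rpm.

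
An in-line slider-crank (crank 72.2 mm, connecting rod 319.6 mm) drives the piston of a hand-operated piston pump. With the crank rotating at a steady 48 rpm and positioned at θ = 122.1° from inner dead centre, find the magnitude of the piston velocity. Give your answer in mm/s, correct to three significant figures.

ω = 2π·48/60 = 5.027 rad/s
For an in-line slider-crank, x = r cosθ + √(L² − r² sin²θ), so v = −rω sinθ·[1 + r cosθ/√(L² − r² sin²θ)].
With r = 0.0722 m, L = 0.3196 m, θ = 122.1°: √(L² − r² sin²θ) = 0.31369 m.
v = −0.0722·5.027·0.84712·[1 + 0.0722·-0.53140/0.31369] = -0.26983 m/s.
|v| = 0.26983 m/s = 269.83 mm/s.

270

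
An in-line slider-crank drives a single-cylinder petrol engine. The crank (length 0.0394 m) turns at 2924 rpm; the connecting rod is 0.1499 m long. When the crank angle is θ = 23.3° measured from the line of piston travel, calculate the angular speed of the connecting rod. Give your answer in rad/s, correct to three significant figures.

74.3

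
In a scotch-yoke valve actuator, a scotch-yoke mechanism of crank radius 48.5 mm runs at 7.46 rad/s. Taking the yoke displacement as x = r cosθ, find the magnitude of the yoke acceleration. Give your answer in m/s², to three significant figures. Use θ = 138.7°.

ω = 7.46 rad/s
x = r cosθ ⇒ ẍ = −rω² cosθ (ω constant).
|a| = rω²|cosθ| = 0.0485·(7.46)²·|cos 138.7°| = 2.0277 m/s².

2.03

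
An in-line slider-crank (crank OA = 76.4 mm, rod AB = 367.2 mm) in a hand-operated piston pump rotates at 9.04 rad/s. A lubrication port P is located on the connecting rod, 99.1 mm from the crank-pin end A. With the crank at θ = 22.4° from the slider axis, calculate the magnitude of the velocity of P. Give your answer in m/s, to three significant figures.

0.542

ω = 9.04 rad/s.  Crank-pin speed |V_A| = rω = 0.69066 m/s, perpendicular to OA.
Rod angle: sinφ = −(r/L) sinθ ⇒ φ = -4.548°; ω_rod = −rω cosθ/√(L²−r²sin²θ) = -1.7444 rad/s.
V_P = V_A + ω_rod × AP, with AP = 0.0991 m along the rod.
Components: V_Px = −rω sinθ − a·ω_rod·sinφ = -0.2769 m/s;  V_Py = rω cosθ + a·ω_rod·cosφ = +0.46621 m/s.
|V_P| = √(V_Px² + V_Py²) = 0.54224 m/s.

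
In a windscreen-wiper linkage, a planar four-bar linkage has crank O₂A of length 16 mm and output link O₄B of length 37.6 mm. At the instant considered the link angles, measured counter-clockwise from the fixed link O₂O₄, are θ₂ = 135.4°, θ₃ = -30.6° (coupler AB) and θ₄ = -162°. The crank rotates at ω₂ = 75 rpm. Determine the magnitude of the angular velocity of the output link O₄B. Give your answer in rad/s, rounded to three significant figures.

ω₂ = 7.854 rad/s (from 75 rpm).
Differentiating the loop-closure r₂e^{iθ₂}+r₃e^{iθ₃}=r₁+r₄e^{iθ₄} gives r₂ω₂e^{iθ₂}+r₃ω₃e^{iθ₃}=r₄ω₄e^{iθ₄}.
Eliminating the other unknown: ω₄ = r₂ω₂ sin(θ₂−θ₃) / [r₄ sin(θ₄−θ₃)].
Numerator sine = +0.24192; denominator sine = -0.75011.
Result = 0.016·7.854·(+0.24192) / (0.0376·(-0.75011)) = -1.0779 rad/s; magnitude 1.0779 rad/s.

1.08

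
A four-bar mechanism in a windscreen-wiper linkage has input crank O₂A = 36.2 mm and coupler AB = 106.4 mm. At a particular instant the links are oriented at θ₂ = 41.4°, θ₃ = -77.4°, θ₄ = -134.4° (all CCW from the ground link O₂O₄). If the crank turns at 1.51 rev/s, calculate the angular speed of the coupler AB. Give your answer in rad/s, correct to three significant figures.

ω₂ = 9.488 rad/s (from 1.51 rev/s).
Differentiating the loop-closure r₂e^{iθ₂}+r₃e^{iθ₃}=r₁+r₄e^{iθ₄} gives r₂ω₂e^{iθ₂}+r₃ω₃e^{iθ₃}=r₄ω₄e^{iθ₄}.
Eliminating the other unknown: ω₃ = r₂ω₂ sin(θ₄−θ₂) / [r₃ sin(θ₃−θ₄)].
Numerator sine = -0.07324; denominator sine = +0.83867.
Result = 0.0362·9.488·(-0.07324) / (0.1064·(+0.83867)) = -0.28188 rad/s; magnitude 0.28188 rad/s.

0.282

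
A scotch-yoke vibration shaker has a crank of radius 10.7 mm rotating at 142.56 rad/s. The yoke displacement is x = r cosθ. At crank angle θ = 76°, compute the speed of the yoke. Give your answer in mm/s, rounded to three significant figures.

1480

ω = 142.6 rad/s
x = r cosθ ⇒ ẋ = −rω sinθ.
|v| = rω|sinθ| = 0.0107·142.6·|sin 76°| = 1.4801 m/s = 1480.1 mm/s.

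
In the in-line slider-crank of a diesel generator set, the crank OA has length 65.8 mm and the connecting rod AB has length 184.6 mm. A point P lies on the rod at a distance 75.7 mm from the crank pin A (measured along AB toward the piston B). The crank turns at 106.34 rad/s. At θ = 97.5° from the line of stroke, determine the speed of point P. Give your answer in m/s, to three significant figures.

ω = 106.3 rad/s.  Crank-pin speed |V_A| = rω = 6.9972 m/s, perpendicular to OA.
Rod angle: sinφ = −(r/L) sinθ ⇒ φ = -20.695°; ω_rod = −rω cosθ/√(L²−r²sin²θ) = +5.2888 rad/s.
V_P = V_A + ω_rod × AP, with AP = 0.0757 m along the rod.
Components: V_Px = −rω sinθ − a·ω_rod·sinφ = -6.7958 m/s;  V_Py = rω cosθ + a·ω_rod·cosφ = -0.53879 m/s.
|V_P| = √(V_Px² + V_Py²) = 6.8171 m/s.

6.82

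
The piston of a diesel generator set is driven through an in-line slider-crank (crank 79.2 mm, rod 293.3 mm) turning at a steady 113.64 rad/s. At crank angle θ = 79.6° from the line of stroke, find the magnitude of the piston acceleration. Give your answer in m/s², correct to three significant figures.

82.5

ω = 113.6 rad/s
x(θ) = r cosθ + √(L² − r² sin²θ); with ω constant, a = ω²·d²x/dθ².
d²x/dθ² = −r cosθ − r²(cos2θ)/√u − r⁴ sin²2θ/(4u^{3/2}),  u = L² − r² sin²θ = 0.0799567 m².
Substituting r = 0.0792 m, L = 0.2933 m, θ = 79.6°: d²x/dθ² = +0.0063854 m.
a = ω²·d²x/dθ² = (113.6)²·(+0.0063854) = +82.461 m/s²;  |a| = 82.461 m/s².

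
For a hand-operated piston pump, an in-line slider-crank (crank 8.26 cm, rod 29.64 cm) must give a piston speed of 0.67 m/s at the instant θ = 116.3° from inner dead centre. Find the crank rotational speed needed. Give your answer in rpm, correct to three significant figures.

For an in-line slider-crank, |v_piston| = rω|sinθ|·[1 + r cosθ/√(L² − r² sin²θ)].
With r = 0.0826 m, L = 0.2964 m, θ = 116.3°: the bracketed kinematic factor |dx/dθ| = 0.064607 m.
ω = v/|dx/dθ| = 0.67/0.064607 = 10.37 rad/s.
N = 60ω/(2π) = 99.03 rpm.

99.0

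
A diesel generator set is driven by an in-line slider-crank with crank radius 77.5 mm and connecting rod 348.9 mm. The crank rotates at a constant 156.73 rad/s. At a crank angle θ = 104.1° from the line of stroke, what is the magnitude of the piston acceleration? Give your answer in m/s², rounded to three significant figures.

844

ω = 156.7 rad/s
x(θ) = r cosθ + √(L² − r² sin²θ); with ω constant, a = ω²·d²x/dθ².
d²x/dθ² = −r cosθ − r²(cos2θ)/√u − r⁴ sin²2θ/(4u^{3/2}),  u = L² − r² sin²θ = 0.116081 m².
Substituting r = 0.0775 m, L = 0.3489 m, θ = 104.1°: d²x/dθ² = +0.034366 m.
a = ω²·d²x/dθ² = (156.7)²·(+0.034366) = +844.17 m/s²;  |a| = 844.17 m/s².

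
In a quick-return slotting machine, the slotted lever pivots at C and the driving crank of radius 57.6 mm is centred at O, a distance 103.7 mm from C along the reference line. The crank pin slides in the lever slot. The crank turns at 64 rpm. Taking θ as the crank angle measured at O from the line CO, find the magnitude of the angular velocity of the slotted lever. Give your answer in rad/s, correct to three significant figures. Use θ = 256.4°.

1.14

ω = 6.702 rad/s (from 64 rpm).
Crank pin A relative to C: A = (d + r cosθ, r sinθ); lever angle φ = atan2(r sinθ, d + r cosθ).
Differentiating tanφ: φ̇ = rω(d cosθ + r)/(d² + r² + 2dr cosθ).
d² + r² + 2dr cosθ = |CA|² = 0.0112624 m²;  d cosθ + r = +0.033216 m.
|ω_lever| = |0.0576·6.702·+0.033216| / 0.0112624 = 1.1385 rad/s.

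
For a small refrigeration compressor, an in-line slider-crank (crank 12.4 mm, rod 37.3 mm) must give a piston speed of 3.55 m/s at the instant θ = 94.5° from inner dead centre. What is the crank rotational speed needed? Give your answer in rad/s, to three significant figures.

For an in-line slider-crank, |v_piston| = rω|sinθ|·[1 + r cosθ/√(L² − r² sin²θ)].
With r = 0.0124 m, L = 0.0373 m, θ = 94.5°: the bracketed kinematic factor |dx/dθ| = 0.01202 m.
ω = v/|dx/dθ| = 3.55/0.01202 = 295.34 rad/s.

295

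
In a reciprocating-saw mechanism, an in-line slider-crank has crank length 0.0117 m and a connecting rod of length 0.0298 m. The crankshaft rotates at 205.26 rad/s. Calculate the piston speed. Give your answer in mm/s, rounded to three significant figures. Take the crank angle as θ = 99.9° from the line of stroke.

2190

ω = 205.3 rad/s
For an in-line slider-crank, x = r cosθ + √(L² − r² sin²θ), so v = −rω sinθ·[1 + r cosθ/√(L² − r² sin²θ)].
With r = 0.0117 m, L = 0.0298 m, θ = 99.9°: √(L² − r² sin²θ) = 0.027481 m.
v = −0.0117·205.3·0.98511·[1 + 0.0117·-0.17193/0.027481] = -2.1926 m/s.
|v| = 2.1926 m/s = 2192.6 mm/s.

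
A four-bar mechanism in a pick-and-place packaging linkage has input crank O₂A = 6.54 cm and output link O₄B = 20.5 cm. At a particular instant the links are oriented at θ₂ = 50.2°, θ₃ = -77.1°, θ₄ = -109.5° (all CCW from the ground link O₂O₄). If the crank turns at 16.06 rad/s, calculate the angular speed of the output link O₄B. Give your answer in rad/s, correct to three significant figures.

ω₂ = 16.06 rad/s
Differentiating the loop-closure r₂e^{iθ₂}+r₃e^{iθ₃}=r₁+r₄e^{iθ₄} gives r₂ω₂e^{iθ₂}+r₃ω₃e^{iθ₃}=r₄ω₄e^{iθ₄}.
Eliminating the other unknown: ω₄ = r₂ω₂ sin(θ₂−θ₃) / [r₄ sin(θ₄−θ₃)].
Numerator sine = +0.79547; denominator sine = -0.53583.
Result = 0.0654·16.06·(+0.79547) / (0.205·(-0.53583)) = -7.6063 rad/s; magnitude 7.6063 rad/s.

7.61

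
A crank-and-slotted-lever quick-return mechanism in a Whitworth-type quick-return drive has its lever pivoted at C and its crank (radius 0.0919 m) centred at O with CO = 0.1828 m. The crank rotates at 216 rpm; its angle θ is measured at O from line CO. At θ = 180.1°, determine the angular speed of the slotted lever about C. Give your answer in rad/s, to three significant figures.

22.9

ω = 22.62 rad/s (from 216 rpm).
Crank pin A relative to C: A = (d + r cosθ, r sinθ); lever angle φ = atan2(r sinθ, d + r cosθ).
Differentiating tanφ: φ̇ = rω(d cosθ + r)/(d² + r² + 2dr cosθ).
d² + r² + 2dr cosθ = |CA|² = 0.00826286 m²;  d cosθ + r = -0.0909 m.
|ω_lever| = |0.0919·22.62·-0.0909| / 0.00826286 = 22.868 rad/s.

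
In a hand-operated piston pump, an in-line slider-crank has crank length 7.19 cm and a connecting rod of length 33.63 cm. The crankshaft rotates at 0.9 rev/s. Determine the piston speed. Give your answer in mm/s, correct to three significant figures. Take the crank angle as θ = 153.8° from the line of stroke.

ω = 2π·0.9 = 5.655 rad/s
For an in-line slider-crank, x = r cosθ + √(L² − r² sin²θ), so v = −rω sinθ·[1 + r cosθ/√(L² − r² sin²θ)].
With r = 0.0719 m, L = 0.3363 m, θ = 153.8°: √(L² − r² sin²θ) = 0.3348 m.
v = −0.0719·5.655·0.44151·[1 + 0.0719·-0.89726/0.3348] = -0.14492 m/s.
|v| = 0.14492 m/s = 144.92 mm/s.

145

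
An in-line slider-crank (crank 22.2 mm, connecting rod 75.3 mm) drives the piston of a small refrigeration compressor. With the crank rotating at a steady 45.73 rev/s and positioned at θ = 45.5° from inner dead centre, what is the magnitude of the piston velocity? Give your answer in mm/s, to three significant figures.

5510

ω = 2π·45.7 = 287.3 rad/s
For an in-line slider-crank, x = r cosθ + √(L² − r² sin²θ), so v = −rω sinθ·[1 + r cosθ/√(L² − r² sin²θ)].
With r = 0.0222 m, L = 0.0753 m, θ = 45.5°: √(L² − r² sin²θ) = 0.073616 m.
v = −0.0222·287.3·0.71325·[1 + 0.0222·0.70091/0.073616] = -5.5113 m/s.
|v| = 5.5113 m/s = 5511.3 mm/s.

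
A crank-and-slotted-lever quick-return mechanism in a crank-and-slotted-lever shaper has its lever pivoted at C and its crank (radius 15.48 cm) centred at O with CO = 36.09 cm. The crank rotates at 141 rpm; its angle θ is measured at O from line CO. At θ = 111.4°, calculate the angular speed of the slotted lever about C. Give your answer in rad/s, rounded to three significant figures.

ω = 14.77 rad/s (from 141 rpm).
Crank pin A relative to C: A = (d + r cosθ, r sinθ); lever angle φ = atan2(r sinθ, d + r cosθ).
Differentiating tanφ: φ̇ = rω(d cosθ + r)/(d² + r² + 2dr cosθ).
d² + r² + 2dr cosθ = |CA|² = 0.113442 m²;  d cosθ + r = +0.023116 m.
|ω_lever| = |0.1548·14.77·+0.023116| / 0.113442 = 0.46575 rad/s.

0.466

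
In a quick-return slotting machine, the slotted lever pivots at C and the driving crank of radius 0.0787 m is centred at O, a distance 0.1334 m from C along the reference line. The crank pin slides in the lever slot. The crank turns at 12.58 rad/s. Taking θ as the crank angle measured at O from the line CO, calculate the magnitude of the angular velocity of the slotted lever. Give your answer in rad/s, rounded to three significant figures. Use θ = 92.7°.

ω = 12.58 rad/s
Crank pin A relative to C: A = (d + r cosθ, r sinθ); lever angle φ = atan2(r sinθ, d + r cosθ).
Differentiating tanφ: φ̇ = rω(d cosθ + r)/(d² + r² + 2dr cosθ).
d² + r² + 2dr cosθ = |CA|² = 0.0230001 m²;  d cosθ + r = +0.072416 m.
|ω_lever| = |0.0787·12.58·+0.072416| / 0.0230001 = 3.1172 rad/s.

3.12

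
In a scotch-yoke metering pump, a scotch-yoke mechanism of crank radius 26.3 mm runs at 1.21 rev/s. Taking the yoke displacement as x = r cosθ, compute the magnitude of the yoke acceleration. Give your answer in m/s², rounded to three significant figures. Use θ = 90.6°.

ω = 7.603 rad/s (from 1.21 rev/s).
x = r cosθ ⇒ ẍ = −rω² cosθ (ω constant).
|a| = rω²|cosθ| = 0.0263·(7.603)²·|cos 90.6°| = 0.015919 m/s².

0.0159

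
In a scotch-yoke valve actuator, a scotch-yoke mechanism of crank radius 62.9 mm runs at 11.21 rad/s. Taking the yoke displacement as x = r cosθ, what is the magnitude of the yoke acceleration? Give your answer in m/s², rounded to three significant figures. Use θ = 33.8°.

6.57

ω = 11.21 rad/s
x = r cosθ ⇒ ẍ = −rω² cosθ (ω constant).
|a| = rω²|cosθ| = 0.0629·(11.21)²·|cos 33.8°| = 6.5683 m/s².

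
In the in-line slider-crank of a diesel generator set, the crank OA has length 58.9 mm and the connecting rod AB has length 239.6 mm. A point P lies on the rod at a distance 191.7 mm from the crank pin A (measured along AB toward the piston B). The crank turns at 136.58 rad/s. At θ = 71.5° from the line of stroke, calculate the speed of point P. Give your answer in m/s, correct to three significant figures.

ω = 136.6 rad/s.  Crank-pin speed |V_A| = rω = 8.0446 m/s, perpendicular to OA.
Rod angle: sinφ = −(r/L) sinθ ⇒ φ = -13.481°; ω_rod = −rω cosθ/√(L²−r²sin²θ) = -10.955 rad/s.
V_P = V_A + ω_rod × AP, with AP = 0.1917 m along the rod.
Components: V_Px = −rω sinθ − a·ω_rod·sinφ = -8.1184 m/s;  V_Py = rω cosθ + a·ω_rod·cosφ = +0.5103 m/s.
|V_P| = √(V_Px² + V_Py²) = 8.1345 m/s.

8.13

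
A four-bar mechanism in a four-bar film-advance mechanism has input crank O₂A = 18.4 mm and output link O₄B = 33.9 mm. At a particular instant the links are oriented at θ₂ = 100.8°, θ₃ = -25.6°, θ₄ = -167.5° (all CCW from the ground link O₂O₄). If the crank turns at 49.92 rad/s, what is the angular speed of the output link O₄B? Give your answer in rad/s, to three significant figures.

35.3

ω₂ = 49.92 rad/s
Differentiating the loop-closure r₂e^{iθ₂}+r₃e^{iθ₃}=r₁+r₄e^{iθ₄} gives r₂ω₂e^{iθ₂}+r₃ω₃e^{iθ₃}=r₄ω₄e^{iθ₄}.
Eliminating the other unknown: ω₄ = r₂ω₂ sin(θ₂−θ₃) / [r₄ sin(θ₄−θ₃)].
Numerator sine = +0.80489; denominator sine = -0.61704.
Result = 0.0184·49.92·(+0.80489) / (0.0339·(-0.61704)) = -35.344 rad/s; magnitude 35.344 rad/s.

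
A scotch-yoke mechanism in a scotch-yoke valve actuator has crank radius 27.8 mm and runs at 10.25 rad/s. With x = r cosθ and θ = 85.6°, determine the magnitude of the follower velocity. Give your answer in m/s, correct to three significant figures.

0.284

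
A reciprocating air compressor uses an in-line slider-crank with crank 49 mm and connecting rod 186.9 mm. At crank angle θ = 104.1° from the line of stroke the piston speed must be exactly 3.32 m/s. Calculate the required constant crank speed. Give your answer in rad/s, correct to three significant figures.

74.8

For an in-line slider-crank, |v_piston| = rω|sinθ|·[1 + r cosθ/√(L² − r² sin²θ)].
With r = 0.049 m, L = 0.1869 m, θ = 104.1°: the bracketed kinematic factor |dx/dθ| = 0.044385 m.
ω = v/|dx/dθ| = 3.32/0.044385 = 74.8 rad/s.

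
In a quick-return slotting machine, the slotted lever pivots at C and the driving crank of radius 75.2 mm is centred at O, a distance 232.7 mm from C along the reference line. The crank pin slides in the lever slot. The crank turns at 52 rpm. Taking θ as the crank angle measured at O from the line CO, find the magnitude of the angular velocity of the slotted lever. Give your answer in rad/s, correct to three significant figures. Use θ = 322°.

1.21

ω = 5.445 rad/s (from 52 rpm).
Crank pin A relative to C: A = (d + r cosθ, r sinθ); lever angle φ = atan2(r sinθ, d + r cosθ).
Differentiating tanφ: φ̇ = rω(d cosθ + r)/(d² + r² + 2dr cosθ).
d² + r² + 2dr cosθ = |CA|² = 0.0873832 m²;  d cosθ + r = +0.25857 m.
|ω_lever| = |0.0752·5.445·+0.25857| / 0.0873832 = 1.2117 rad/s.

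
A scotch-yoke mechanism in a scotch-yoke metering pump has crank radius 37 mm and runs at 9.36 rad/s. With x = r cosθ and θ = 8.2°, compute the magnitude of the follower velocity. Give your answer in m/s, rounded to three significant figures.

0.0494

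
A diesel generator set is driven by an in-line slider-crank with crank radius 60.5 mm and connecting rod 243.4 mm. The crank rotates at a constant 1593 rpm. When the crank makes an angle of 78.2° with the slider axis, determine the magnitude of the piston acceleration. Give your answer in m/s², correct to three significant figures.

ω = 2π·1593/60 = 166.8 rad/s
x(θ) = r cosθ + √(L² − r² sin²θ); with ω constant, a = ω²·d²x/dθ².
d²x/dθ² = −r cosθ − r²(cos2θ)/√u − r⁴ sin²2θ/(4u^{3/2}),  u = L² − r² sin²θ = 0.0557364 m².
Substituting r = 0.0605 m, L = 0.2434 m, θ = 78.2°: d²x/dθ² = +0.0017944 m.
a = ω²·d²x/dθ² = (166.8)²·(+0.0017944) = +49.935 m/s²;  |a| = 49.935 m/s².

49.9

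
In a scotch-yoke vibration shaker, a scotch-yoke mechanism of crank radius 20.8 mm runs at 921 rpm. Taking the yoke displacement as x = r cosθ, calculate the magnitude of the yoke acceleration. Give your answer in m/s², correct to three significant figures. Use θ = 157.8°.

179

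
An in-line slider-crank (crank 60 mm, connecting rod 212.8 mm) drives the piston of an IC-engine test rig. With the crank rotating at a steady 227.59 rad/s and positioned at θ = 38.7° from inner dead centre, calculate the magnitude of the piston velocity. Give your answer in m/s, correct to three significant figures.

10.4

ω = 227.6 rad/s
For an in-line slider-crank, x = r cosθ + √(L² − r² sin²θ), so v = −rω sinθ·[1 + r cosθ/√(L² − r² sin²θ)].
With r = 0.06 m, L = 0.2128 m, θ = 38.7°: √(L² − r² sin²θ) = 0.20947 m.
v = −0.06·227.6·0.62524·[1 + 0.06·0.78043/0.20947] = -10.447 m/s.
|v| = 10.447 m/s.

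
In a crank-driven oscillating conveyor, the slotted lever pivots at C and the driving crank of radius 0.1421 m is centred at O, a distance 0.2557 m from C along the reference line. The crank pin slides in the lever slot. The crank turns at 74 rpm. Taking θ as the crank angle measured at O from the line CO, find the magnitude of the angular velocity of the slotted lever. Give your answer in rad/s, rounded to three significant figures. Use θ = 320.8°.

2.64

ω = 7.749 rad/s (from 74 rpm).
Crank pin A relative to C: A = (d + r cosθ, r sinθ); lever angle φ = atan2(r sinθ, d + r cosθ).
Differentiating tanφ: φ̇ = rω(d cosθ + r)/(d² + r² + 2dr cosθ).
d² + r² + 2dr cosθ = |CA|² = 0.14189 m²;  d cosθ + r = +0.34025 m.
|ω_lever| = |0.1421·7.749·+0.34025| / 0.14189 = 2.6406 rad/s.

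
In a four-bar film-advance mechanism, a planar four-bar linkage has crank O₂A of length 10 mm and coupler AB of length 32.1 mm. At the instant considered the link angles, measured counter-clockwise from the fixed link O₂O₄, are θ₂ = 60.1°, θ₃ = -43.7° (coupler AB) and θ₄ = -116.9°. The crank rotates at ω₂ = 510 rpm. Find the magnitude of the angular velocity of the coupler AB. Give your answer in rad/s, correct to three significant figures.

ω₂ = 53.41 rad/s (from 510 rpm).
Differentiating the loop-closure r₂e^{iθ₂}+r₃e^{iθ₃}=r₁+r₄e^{iθ₄} gives r₂ω₂e^{iθ₂}+r₃ω₃e^{iθ₃}=r₄ω₄e^{iθ₄}.
Eliminating the other unknown: ω₃ = r₂ω₂ sin(θ₄−θ₂) / [r₃ sin(θ₃−θ₄)].
Numerator sine = -0.05234; denominator sine = +0.95732.
Result = 0.01·53.41·(-0.05234) / (0.0321·(+0.95732)) = -0.90957 rad/s; magnitude 0.90957 rad/s.

0.910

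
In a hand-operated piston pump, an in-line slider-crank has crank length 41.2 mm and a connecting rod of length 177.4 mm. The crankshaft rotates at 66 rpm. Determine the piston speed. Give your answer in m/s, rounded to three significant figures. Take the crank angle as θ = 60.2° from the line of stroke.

ω = 2π·66/60 = 6.912 rad/s
For an in-line slider-crank, x = r cosθ + √(L² − r² sin²θ), so v = −rω sinθ·[1 + r cosθ/√(L² − r² sin²θ)].
With r = 0.0412 m, L = 0.1774 m, θ = 60.2°: √(L² − r² sin²θ) = 0.17376 m.
v = −0.0412·6.912·0.86777·[1 + 0.0412·0.49697/0.17376] = -0.27622 m/s.
|v| = 0.27622 m/s.

0.276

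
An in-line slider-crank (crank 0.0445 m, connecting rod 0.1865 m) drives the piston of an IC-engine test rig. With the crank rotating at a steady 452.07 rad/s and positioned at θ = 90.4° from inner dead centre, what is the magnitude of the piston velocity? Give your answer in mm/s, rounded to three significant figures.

ω = 452.1 rad/s
For an in-line slider-crank, x = r cosθ + √(L² − r² sin²θ), so v = −rω sinθ·[1 + r cosθ/√(L² − r² sin²θ)].
With r = 0.0445 m, L = 0.1865 m, θ = 90.4°: √(L² − r² sin²θ) = 0.18111 m.
v = −0.0445·452.1·0.99998·[1 + 0.0445·-0.00698/0.18111] = -20.082 m/s.
|v| = 20.082 m/s = 20082 mm/s.

20100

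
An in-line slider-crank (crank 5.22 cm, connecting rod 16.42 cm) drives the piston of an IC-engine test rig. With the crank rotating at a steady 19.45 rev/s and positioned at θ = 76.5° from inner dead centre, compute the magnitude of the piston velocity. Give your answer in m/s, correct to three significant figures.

6.69

ω = 2π·19.4 = 122.2 rad/s
For an in-line slider-crank, x = r cosθ + √(L² − r² sin²θ), so v = −rω sinθ·[1 + r cosθ/√(L² − r² sin²θ)].
With r = 0.0522 m, L = 0.1642 m, θ = 76.5°: √(L² − r² sin²θ) = 0.15616 m.
v = −0.0522·122.2·0.97237·[1 + 0.0522·0.23345/0.15616] = -6.687 m/s.
|v| = 6.687 m/s.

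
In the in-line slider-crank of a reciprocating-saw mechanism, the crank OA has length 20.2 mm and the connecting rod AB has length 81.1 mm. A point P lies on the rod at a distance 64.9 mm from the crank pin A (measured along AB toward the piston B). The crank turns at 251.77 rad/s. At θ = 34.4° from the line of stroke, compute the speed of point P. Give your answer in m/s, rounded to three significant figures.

ω = 251.8 rad/s.  Crank-pin speed |V_A| = rω = 5.0858 m/s, perpendicular to OA.
Rod angle: sinφ = −(r/L) sinθ ⇒ φ = -8.089°; ω_rod = −rω cosθ/√(L²−r²sin²θ) = -52.263 rad/s.
V_P = V_A + ω_rod × AP, with AP = 0.0649 m along the rod.
Components: V_Px = −rω sinθ − a·ω_rod·sinφ = -3.3506 m/s;  V_Py = rω cosθ + a·ω_rod·cosφ = +0.83823 m/s.
|V_P| = √(V_Px² + V_Py²) = 3.4538 m/s.

3.45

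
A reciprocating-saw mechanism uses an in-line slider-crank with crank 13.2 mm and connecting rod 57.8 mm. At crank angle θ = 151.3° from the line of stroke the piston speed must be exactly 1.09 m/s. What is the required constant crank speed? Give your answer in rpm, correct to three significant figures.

For an in-line slider-crank, |v_piston| = rω|sinθ|·[1 + r cosθ/√(L² − r² sin²θ)].
With r = 0.0132 m, L = 0.0578 m, θ = 151.3°: the bracketed kinematic factor |dx/dθ| = 0.0050614 m.
ω = v/|dx/dθ| = 1.09/0.0050614 = 215.35 rad/s.
N = 60ω/(2π) = 2056.5 rpm.

2060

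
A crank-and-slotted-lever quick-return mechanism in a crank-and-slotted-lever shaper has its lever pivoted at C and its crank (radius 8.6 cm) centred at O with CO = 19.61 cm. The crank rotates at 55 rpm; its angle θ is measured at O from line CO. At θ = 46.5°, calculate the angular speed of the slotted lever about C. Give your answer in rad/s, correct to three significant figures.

ω = 5.76 rad/s (from 55 rpm).
Crank pin A relative to C: A = (d + r cosθ, r sinθ); lever angle φ = atan2(r sinθ, d + r cosθ).
Differentiating tanφ: φ̇ = rω(d cosθ + r)/(d² + r² + 2dr cosθ).
d² + r² + 2dr cosθ = |CA|² = 0.0690689 m²;  d cosθ + r = +0.22099 m.
|ω_lever| = |0.086·5.76·+0.22099| / 0.0690689 = 1.5848 rad/s.

1.58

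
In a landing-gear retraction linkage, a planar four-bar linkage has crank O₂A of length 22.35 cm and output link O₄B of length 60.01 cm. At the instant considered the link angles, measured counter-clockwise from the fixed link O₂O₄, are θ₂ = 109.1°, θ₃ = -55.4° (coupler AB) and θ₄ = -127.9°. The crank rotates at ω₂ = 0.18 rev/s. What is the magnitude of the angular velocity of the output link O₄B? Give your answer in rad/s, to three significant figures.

0.118

ω₂ = 1.131 rad/s (from 0.18 rev/s).
Differentiating the loop-closure r₂e^{iθ₂}+r₃e^{iθ₃}=r₁+r₄e^{iθ₄} gives r₂ω₂e^{iθ₂}+r₃ω₃e^{iθ₃}=r₄ω₄e^{iθ₄}.
Eliminating the other unknown: ω₄ = r₂ω₂ sin(θ₂−θ₃) / [r₄ sin(θ₄−θ₃)].
Numerator sine = +0.26724; denominator sine = -0.95372.
Result = 0.2235·1.131·(+0.26724) / (0.6001·(-0.95372)) = -0.11803 rad/s; magnitude 0.11803 rad/s.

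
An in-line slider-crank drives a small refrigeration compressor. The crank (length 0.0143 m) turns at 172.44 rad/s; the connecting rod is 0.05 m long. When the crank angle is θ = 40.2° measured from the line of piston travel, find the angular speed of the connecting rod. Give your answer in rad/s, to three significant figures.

38.3

ω = 172.4 rad/s
The rod makes angle φ with the slider axis where L sinφ = r sinθ; differentiating, L cosφ·φ̇ = r ω cosθ.
L cosφ = √(L² − r² sin²θ) = 0.049141 m.
|ω_rod| = r ω |cosθ| / √(L² − r² sin²θ) = 0.0143·172.4·0.76380/0.049141 = 38.327 rad/s.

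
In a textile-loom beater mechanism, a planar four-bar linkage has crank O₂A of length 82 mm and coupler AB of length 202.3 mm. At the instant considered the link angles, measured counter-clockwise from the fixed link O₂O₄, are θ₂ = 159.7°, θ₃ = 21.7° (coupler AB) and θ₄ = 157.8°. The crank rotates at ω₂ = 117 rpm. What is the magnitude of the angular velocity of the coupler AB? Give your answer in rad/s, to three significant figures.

ω₂ = 12.25 rad/s (from 117 rpm).
Differentiating the loop-closure r₂e^{iθ₂}+r₃e^{iθ₃}=r₁+r₄e^{iθ₄} gives r₂ω₂e^{iθ₂}+r₃ω₃e^{iθ₃}=r₄ω₄e^{iθ₄}.
Eliminating the other unknown: ω₃ = r₂ω₂ sin(θ₄−θ₂) / [r₃ sin(θ₃−θ₄)].
Numerator sine = -0.03316; denominator sine = -0.69340.
Result = 0.082·12.25·(-0.03316) / (0.2023·(-0.69340)) = +0.23746 rad/s; magnitude 0.23746 rad/s.

0.237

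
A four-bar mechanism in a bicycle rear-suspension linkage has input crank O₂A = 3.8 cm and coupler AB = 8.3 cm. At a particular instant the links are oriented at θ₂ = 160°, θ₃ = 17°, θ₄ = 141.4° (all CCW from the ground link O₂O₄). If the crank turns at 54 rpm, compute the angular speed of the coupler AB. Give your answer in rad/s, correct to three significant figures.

ω₂ = 5.655 rad/s (from 54 rpm).
Differentiating the loop-closure r₂e^{iθ₂}+r₃e^{iθ₃}=r₁+r₄e^{iθ₄} gives r₂ω₂e^{iθ₂}+r₃ω₃e^{iθ₃}=r₄ω₄e^{iθ₄}.
Eliminating the other unknown: ω₃ = r₂ω₂ sin(θ₄−θ₂) / [r₃ sin(θ₃−θ₄)].
Numerator sine = -0.31896; denominator sine = -0.82511.
Result = 0.038·5.655·(-0.31896) / (0.083·(-0.82511)) = +1.0008 rad/s; magnitude 1.0008 rad/s.

1.00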